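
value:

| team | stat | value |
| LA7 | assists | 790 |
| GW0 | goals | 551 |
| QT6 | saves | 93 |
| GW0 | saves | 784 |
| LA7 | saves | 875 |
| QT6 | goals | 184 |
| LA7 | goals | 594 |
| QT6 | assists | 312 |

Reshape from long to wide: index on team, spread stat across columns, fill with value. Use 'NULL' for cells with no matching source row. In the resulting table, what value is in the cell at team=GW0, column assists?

NULL

No long-format row has team=GW0 and stat=assists, so the cell is NULL.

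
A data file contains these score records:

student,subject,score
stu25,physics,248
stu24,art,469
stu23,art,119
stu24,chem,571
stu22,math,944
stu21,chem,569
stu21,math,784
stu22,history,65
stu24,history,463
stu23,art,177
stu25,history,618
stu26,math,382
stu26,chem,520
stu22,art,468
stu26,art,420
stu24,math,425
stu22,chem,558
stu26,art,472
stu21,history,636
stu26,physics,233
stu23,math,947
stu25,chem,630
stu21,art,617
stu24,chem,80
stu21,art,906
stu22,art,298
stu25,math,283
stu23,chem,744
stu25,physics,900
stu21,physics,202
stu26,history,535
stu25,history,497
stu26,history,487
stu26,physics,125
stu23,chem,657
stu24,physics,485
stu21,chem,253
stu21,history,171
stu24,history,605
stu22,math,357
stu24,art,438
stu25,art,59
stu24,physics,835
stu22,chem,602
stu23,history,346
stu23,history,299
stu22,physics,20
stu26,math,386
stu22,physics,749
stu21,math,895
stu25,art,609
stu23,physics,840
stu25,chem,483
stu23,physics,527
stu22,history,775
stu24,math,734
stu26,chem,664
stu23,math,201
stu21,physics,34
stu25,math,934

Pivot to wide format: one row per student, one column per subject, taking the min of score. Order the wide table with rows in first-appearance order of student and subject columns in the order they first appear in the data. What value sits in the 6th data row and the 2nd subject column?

With rows in first-appearance order of student, row 6 is student=stu26. subject columns in first-appearance order: physics, art, chem, math, history; column 2 is art.
Long rows with student=stu26, subject=art: min(420, 472) = 420.

420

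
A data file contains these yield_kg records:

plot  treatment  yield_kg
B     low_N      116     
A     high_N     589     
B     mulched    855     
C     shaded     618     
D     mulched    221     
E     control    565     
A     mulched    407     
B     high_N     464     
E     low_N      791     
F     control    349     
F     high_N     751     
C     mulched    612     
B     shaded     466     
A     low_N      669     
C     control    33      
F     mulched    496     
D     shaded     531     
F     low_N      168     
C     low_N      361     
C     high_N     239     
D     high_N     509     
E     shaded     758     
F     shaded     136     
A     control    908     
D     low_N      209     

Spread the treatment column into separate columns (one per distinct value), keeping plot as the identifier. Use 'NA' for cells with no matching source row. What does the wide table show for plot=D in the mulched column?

The long row with plot=D, treatment=mulched has yield_kg=221.

221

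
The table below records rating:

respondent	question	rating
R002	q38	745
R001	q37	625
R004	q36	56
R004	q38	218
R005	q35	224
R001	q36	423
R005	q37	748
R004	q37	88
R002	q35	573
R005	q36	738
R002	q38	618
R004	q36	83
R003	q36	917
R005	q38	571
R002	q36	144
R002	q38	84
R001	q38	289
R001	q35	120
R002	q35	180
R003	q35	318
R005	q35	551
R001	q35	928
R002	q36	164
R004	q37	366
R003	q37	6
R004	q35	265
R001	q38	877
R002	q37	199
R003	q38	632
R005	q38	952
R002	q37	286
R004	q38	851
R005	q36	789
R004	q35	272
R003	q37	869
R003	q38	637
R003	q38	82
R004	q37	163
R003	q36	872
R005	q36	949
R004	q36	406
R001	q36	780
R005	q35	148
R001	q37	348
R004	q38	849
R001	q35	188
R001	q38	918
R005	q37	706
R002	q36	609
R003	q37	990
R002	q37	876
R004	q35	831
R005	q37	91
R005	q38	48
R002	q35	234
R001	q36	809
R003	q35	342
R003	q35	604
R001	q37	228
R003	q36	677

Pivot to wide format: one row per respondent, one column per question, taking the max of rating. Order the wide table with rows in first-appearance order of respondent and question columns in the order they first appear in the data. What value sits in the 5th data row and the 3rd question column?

With rows in first-appearance order of respondent, row 5 is respondent=R003. question columns in first-appearance order: q38, q37, q36, q35; column 3 is q36.
Long rows with respondent=R003, question=q36: max(917, 872, 677) = 917.

917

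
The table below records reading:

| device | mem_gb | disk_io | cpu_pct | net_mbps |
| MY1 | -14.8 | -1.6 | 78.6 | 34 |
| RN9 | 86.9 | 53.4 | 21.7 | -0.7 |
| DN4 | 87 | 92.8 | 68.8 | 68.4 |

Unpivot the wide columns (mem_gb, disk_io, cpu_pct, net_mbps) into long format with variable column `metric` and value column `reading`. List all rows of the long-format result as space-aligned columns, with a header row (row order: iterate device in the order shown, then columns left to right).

Each (device, column) pair becomes one row: 3 × 4 = 12 rows.
For example, (MY1, mem_gb) → reading=-14.8.

device  metric    reading
MY1     mem_gb    -14.8  
MY1     disk_io   -1.6   
MY1     cpu_pct   78.6   
MY1     net_mbps  34     
RN9     mem_gb    86.9   
RN9     disk_io   53.4   
RN9     cpu_pct   21.7   
RN9     net_mbps  -0.7   
DN4     mem_gb    87     
DN4     disk_io   92.8   
DN4     cpu_pct   68.8   
DN4     net_mbps  68.4   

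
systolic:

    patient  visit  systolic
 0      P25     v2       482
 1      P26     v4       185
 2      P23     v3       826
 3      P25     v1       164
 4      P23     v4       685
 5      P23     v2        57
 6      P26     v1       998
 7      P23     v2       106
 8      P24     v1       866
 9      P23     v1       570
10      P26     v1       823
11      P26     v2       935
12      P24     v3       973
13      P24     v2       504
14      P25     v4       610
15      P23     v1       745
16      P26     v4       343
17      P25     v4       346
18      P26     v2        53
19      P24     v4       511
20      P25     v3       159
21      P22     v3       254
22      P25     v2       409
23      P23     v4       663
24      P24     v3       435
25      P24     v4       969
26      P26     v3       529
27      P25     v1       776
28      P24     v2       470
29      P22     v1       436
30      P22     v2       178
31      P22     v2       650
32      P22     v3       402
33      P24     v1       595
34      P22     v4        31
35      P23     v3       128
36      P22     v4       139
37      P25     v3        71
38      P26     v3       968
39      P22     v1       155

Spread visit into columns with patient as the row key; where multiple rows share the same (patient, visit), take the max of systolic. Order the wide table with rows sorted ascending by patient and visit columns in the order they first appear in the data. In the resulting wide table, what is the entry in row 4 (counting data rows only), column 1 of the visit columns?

482

With rows sorted ascending by patient, row 4 is patient=P25. visit columns in first-appearance order: v2, v4, v3, v1; column 1 is v2.
Long rows with patient=P25, visit=v2: max(482, 409) = 482.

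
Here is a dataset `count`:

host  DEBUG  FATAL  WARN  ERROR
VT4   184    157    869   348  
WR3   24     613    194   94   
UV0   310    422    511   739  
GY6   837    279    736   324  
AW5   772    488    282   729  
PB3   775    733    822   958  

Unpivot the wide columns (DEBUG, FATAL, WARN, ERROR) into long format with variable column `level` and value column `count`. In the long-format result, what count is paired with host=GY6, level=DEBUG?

Unpivoting turns each (host, wide-column) pair into one long row.
The wide cell at row GY6, column DEBUG holds 837, so the long row (GY6, DEBUG) has count=837.

837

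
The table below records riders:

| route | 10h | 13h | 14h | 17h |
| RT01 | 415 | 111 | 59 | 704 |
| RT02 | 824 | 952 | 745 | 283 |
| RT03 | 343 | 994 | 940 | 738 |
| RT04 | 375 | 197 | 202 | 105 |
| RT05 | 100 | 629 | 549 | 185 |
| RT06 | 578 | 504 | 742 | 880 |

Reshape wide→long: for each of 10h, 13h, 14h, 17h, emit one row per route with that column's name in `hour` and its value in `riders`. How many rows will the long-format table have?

24

6 route values × 4 melted columns = 24 rows.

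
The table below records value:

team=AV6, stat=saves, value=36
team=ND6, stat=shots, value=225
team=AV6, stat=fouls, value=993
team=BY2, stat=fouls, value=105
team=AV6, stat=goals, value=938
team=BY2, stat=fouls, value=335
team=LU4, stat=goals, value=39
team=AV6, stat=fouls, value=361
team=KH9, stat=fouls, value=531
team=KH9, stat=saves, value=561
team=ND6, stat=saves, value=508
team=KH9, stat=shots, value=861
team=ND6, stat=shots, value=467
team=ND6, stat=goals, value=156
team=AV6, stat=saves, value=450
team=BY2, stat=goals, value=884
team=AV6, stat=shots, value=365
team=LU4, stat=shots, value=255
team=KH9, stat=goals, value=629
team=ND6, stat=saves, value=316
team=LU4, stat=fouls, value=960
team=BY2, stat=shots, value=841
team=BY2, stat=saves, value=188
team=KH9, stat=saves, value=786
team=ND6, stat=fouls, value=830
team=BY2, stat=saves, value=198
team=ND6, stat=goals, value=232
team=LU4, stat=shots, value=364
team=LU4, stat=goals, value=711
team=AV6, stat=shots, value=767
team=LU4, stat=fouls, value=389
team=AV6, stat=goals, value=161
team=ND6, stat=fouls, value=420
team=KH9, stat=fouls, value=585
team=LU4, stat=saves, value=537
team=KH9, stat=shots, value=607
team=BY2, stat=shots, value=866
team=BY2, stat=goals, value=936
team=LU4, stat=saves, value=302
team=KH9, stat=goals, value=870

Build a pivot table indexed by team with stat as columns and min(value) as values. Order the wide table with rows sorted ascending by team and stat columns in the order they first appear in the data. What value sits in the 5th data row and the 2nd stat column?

With rows sorted ascending by team, row 5 is team=ND6. stat columns in first-appearance order: saves, shots, fouls, goals; column 2 is shots.
Long rows with team=ND6, stat=shots: min(225, 467) = 225.

225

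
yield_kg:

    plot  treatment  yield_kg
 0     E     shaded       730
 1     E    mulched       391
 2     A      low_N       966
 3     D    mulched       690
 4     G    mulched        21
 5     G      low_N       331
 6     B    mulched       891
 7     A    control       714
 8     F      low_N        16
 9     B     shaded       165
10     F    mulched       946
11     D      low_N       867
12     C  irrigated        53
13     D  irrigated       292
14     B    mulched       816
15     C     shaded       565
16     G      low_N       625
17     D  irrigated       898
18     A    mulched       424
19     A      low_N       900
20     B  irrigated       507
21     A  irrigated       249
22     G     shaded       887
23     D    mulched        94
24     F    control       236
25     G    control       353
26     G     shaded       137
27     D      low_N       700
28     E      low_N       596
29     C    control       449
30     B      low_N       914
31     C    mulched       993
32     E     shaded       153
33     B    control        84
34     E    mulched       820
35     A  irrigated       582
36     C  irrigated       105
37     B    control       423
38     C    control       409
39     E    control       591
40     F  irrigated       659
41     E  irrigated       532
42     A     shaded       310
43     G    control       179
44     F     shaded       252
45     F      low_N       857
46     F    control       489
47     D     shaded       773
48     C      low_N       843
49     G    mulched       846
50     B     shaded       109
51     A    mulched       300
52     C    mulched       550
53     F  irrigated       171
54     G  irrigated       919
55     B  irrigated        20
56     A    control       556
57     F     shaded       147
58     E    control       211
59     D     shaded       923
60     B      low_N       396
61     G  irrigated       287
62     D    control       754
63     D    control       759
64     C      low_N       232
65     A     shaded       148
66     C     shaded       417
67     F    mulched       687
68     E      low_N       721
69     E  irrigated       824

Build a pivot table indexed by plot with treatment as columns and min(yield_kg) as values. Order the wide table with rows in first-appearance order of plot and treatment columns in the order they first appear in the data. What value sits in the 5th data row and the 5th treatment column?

With rows in first-appearance order of plot, row 5 is plot=B. treatment columns in first-appearance order: shaded, mulched, low_N, control, irrigated; column 5 is irrigated.
Long rows with plot=B, treatment=irrigated: min(507, 20) = 20.

20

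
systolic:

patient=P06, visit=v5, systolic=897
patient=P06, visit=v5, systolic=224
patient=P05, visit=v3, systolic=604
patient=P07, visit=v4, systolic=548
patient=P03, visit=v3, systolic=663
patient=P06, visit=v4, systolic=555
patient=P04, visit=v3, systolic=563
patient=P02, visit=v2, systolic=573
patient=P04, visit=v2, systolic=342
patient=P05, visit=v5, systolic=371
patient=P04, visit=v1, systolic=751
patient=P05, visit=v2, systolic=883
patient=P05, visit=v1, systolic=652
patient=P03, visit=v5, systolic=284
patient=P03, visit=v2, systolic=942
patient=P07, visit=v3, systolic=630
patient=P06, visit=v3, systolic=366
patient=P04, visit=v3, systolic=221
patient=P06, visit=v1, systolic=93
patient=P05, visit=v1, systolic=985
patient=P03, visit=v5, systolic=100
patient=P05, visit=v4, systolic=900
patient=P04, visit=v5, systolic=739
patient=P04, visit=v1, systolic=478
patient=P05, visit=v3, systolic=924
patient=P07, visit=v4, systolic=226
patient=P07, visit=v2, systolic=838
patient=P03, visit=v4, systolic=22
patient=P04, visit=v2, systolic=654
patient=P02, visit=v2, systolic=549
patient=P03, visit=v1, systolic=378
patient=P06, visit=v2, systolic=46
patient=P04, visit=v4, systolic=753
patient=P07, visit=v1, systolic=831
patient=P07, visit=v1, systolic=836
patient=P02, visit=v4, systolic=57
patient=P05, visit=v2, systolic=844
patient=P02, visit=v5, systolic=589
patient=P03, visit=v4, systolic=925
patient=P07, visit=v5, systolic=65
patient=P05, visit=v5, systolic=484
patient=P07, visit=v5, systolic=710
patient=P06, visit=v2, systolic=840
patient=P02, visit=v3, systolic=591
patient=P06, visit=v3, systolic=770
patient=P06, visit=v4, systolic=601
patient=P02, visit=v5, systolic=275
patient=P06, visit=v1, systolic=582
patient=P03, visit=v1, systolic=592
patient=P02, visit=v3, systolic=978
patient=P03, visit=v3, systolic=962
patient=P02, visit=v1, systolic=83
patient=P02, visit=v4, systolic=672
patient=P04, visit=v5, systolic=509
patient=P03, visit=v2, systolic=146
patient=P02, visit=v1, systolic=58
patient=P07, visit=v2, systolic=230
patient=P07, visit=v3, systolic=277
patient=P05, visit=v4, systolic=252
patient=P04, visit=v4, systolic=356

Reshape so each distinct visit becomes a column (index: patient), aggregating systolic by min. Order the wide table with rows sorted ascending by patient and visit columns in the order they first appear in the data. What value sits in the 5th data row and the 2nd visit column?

366

With rows sorted ascending by patient, row 5 is patient=P06. visit columns in first-appearance order: v5, v3, v4, v2, v1; column 2 is v3.
Long rows with patient=P06, visit=v3: min(366, 770) = 366.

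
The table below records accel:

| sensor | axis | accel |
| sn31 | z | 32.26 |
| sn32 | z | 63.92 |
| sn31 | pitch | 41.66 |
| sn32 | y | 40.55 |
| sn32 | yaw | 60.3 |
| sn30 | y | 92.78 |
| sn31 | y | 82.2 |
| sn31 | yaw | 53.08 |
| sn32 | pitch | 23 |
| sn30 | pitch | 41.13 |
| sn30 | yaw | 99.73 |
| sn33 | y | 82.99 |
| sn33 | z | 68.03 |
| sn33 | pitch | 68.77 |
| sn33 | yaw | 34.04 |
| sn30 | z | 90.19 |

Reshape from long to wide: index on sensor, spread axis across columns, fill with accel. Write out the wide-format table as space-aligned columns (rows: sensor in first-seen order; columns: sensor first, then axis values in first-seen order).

sensor  z      pitch  y      yaw  
sn31    32.26  41.66  82.2   53.08
sn32    63.92  23     40.55  60.3 
sn30    90.19  41.13  92.78  99.73
sn33    68.03  68.77  82.99  34.04

Columns: sensor plus the 4 distinct axis values (z, pitch, y, yaw).
For example, row sn31 column z takes accel=32.26 from the long row (sn31, z).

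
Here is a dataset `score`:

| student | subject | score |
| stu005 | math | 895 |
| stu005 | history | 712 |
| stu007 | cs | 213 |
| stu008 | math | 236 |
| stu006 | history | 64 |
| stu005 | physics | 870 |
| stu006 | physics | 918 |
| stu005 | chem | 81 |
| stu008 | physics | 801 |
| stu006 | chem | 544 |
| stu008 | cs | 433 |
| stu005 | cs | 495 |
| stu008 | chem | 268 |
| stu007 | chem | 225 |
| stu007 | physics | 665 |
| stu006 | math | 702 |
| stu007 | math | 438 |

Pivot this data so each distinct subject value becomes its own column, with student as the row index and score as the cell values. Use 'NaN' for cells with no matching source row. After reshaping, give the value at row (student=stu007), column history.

NaN

No long-format row has student=stu007 and subject=history, so the cell is NaN.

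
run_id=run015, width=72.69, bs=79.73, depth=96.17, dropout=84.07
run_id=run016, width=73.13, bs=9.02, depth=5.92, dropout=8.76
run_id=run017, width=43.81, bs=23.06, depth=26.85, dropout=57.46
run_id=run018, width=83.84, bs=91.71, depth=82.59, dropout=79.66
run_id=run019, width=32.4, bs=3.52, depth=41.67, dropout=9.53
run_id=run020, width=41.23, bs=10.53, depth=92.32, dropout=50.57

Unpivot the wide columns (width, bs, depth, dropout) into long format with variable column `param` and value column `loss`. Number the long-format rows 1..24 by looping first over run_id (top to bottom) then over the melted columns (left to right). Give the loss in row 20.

9.53

24 rows total (6 × 4). Row 20: index ⌊(20-1)/4⌋ = 4 into run_id → run019; (20-1) mod 4 = 3 into the melted columns → dropout.
So row 20 is (run019, dropout, 9.53); loss = 9.53.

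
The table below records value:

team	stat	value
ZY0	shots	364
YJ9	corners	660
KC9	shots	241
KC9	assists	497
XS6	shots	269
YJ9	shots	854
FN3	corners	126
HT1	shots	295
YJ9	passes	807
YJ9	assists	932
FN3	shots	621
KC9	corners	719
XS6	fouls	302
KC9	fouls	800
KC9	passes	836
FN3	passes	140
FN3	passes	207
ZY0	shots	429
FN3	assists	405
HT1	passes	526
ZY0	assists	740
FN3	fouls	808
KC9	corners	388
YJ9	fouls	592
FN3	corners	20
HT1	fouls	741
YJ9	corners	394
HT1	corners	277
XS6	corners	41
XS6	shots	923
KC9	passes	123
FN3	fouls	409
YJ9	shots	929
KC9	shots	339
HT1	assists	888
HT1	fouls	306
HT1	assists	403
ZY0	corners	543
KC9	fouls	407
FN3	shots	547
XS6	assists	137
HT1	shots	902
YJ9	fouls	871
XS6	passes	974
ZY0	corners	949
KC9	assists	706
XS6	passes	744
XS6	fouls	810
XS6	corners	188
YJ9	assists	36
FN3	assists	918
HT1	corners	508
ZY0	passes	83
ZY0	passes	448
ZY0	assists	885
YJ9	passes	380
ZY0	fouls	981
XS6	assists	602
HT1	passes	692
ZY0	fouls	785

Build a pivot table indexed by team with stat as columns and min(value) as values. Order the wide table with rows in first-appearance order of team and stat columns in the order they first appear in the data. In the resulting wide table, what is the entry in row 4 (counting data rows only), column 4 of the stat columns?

With rows in first-appearance order of team, row 4 is team=XS6. stat columns in first-appearance order: shots, corners, assists, passes, fouls; column 4 is passes.
Long rows with team=XS6, stat=passes: min(974, 744) = 744.

744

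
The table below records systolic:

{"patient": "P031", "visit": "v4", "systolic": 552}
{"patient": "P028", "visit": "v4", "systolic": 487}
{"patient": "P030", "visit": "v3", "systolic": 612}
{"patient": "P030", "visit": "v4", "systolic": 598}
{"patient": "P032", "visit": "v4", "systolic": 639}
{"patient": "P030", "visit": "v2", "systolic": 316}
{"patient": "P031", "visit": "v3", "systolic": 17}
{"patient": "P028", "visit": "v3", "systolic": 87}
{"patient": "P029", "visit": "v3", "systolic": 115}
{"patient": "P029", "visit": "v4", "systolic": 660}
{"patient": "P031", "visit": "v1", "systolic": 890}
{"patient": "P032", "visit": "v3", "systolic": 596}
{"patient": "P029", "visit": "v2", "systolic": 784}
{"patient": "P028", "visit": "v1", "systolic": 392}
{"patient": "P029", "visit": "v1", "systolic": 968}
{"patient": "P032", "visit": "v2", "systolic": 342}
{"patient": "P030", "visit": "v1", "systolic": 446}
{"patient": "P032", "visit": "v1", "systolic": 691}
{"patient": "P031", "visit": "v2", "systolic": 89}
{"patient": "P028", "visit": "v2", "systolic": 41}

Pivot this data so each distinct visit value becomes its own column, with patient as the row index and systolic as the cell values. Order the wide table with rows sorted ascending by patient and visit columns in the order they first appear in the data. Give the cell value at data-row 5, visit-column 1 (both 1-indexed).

639

With rows sorted ascending by patient, row 5 is patient=P032. visit columns in first-appearance order: v4, v3, v2, v1; column 1 is v4.
Long rows with patient=P032, visit=v4: systolic = 639.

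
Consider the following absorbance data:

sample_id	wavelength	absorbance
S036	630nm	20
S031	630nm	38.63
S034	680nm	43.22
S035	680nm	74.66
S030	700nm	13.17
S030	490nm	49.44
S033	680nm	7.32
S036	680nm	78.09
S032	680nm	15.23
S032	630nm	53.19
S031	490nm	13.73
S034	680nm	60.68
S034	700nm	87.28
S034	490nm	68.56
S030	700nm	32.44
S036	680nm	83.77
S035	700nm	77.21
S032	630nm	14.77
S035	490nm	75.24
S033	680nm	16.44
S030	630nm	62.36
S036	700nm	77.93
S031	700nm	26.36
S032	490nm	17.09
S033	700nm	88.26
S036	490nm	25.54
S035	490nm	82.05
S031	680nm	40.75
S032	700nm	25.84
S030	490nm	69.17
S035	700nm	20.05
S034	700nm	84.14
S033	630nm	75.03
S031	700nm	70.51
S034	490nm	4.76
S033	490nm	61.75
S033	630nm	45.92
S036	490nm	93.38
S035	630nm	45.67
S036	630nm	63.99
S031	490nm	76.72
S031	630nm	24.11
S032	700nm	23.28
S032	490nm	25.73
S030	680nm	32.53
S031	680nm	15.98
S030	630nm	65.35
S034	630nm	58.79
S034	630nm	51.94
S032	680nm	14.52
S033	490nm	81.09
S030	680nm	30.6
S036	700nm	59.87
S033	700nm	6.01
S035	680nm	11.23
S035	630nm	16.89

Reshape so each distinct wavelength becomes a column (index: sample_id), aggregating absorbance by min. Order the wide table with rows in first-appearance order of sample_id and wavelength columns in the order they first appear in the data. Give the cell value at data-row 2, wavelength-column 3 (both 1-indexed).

With rows in first-appearance order of sample_id, row 2 is sample_id=S031. wavelength columns in first-appearance order: 630nm, 680nm, 700nm, 490nm; column 3 is 700nm.
Long rows with sample_id=S031, wavelength=700nm: min(26.36, 70.51) = 26.36.

26.36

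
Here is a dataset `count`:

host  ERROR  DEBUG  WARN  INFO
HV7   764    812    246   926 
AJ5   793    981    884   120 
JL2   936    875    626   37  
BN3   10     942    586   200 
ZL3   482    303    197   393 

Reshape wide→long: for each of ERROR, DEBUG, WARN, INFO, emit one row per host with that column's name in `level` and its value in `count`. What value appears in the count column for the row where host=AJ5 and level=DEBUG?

Unpivoting turns each (host, wide-column) pair into one long row.
The wide cell at row AJ5, column DEBUG holds 981, so the long row (AJ5, DEBUG) has count=981.

981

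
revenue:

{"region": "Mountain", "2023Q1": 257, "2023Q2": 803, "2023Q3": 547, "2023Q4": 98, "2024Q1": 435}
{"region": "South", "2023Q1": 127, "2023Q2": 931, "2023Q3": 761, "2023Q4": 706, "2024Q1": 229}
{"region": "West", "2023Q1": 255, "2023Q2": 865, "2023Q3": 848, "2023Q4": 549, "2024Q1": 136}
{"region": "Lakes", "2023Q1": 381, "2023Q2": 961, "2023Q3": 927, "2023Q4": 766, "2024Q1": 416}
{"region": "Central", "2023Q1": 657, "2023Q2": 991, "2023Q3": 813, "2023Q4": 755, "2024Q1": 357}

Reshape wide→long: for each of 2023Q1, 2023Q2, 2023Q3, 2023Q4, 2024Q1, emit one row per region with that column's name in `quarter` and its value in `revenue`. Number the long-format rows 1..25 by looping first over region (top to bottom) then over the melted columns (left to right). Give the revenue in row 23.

813

25 rows total (5 × 5). Row 23: index ⌊(23-1)/5⌋ = 4 into region → Central; (23-1) mod 5 = 2 into the melted columns → 2023Q3.
So row 23 is (Central, 2023Q3, 813); revenue = 813.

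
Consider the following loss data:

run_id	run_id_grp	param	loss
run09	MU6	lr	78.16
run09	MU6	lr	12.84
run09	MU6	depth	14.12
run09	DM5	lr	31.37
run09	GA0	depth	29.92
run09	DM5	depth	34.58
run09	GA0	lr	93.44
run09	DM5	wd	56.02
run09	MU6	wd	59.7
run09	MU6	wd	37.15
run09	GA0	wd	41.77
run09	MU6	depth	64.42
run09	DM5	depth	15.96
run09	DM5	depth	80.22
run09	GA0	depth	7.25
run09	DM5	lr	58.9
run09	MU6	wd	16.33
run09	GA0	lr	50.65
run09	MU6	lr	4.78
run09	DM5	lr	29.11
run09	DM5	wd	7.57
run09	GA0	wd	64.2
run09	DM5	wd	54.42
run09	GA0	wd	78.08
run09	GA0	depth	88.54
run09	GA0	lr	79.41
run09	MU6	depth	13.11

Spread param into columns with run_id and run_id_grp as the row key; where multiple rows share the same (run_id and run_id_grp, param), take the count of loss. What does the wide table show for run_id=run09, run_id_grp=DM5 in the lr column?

Rows with run_id=run09, run_id_grp=DM5 and param=lr: loss values are 31.37, 58.9, 29.11.
3 rows match — count = 3.

3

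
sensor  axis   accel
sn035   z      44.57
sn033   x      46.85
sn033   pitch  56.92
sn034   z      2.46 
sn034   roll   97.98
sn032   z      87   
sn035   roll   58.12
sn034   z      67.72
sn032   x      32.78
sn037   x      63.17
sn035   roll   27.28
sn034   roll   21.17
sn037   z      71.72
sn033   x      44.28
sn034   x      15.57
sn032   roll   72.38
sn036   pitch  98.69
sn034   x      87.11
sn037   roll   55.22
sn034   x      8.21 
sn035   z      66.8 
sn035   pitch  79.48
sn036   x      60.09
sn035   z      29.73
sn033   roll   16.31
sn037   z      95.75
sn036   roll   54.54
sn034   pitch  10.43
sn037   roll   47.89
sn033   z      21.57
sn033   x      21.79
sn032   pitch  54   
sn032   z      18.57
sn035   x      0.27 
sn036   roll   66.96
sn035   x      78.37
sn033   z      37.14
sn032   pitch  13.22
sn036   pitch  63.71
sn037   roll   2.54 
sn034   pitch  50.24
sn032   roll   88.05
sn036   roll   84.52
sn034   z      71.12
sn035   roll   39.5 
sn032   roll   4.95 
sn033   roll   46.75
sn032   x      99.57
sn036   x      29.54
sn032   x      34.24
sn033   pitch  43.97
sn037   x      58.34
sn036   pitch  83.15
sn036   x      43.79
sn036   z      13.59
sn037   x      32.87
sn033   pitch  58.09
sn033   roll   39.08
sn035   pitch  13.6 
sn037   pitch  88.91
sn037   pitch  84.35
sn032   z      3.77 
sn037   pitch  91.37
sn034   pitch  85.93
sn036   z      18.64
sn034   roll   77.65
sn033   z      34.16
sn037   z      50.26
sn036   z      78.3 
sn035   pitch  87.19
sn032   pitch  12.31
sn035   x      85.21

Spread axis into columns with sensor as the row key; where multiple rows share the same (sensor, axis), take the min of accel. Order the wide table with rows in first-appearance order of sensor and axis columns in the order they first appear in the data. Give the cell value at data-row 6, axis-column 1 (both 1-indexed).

13.59

With rows in first-appearance order of sensor, row 6 is sensor=sn036. axis columns in first-appearance order: z, x, pitch, roll; column 1 is z.
Long rows with sensor=sn036, axis=z: min(13.59, 18.64, 78.3) = 13.59.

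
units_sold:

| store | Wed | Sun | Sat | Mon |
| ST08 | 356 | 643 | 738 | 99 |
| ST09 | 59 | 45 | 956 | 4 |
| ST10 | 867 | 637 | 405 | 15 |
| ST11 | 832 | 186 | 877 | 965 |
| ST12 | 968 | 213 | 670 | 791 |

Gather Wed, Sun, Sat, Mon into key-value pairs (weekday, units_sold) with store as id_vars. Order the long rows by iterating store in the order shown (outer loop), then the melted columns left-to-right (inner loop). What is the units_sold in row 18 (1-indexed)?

20 rows total (5 × 4). Row 18: index ⌊(18-1)/4⌋ = 4 into store → ST12; (18-1) mod 4 = 1 into the melted columns → Sun.
So row 18 is (ST12, Sun, 213); units_sold = 213.

213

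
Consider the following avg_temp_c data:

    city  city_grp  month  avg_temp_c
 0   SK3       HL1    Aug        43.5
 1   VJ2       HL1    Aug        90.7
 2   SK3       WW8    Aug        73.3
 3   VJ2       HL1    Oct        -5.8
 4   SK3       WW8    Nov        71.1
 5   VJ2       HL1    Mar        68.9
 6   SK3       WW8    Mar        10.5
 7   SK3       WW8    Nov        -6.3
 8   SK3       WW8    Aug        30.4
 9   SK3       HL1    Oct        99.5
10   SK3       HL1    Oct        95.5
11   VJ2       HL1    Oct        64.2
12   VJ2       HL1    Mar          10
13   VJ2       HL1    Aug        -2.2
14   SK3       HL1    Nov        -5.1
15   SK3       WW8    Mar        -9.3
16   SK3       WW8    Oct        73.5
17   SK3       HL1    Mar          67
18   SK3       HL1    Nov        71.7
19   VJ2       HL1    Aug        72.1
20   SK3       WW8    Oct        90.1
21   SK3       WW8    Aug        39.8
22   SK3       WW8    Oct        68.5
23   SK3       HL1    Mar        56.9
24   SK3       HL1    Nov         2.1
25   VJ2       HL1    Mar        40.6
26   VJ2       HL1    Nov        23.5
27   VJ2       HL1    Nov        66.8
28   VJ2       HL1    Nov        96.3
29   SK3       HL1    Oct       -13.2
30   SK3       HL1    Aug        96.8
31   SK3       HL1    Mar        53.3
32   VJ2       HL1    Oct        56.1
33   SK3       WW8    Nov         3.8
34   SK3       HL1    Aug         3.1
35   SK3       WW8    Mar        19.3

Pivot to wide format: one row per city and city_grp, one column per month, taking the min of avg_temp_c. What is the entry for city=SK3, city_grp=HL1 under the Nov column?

-5.1

Rows with city=SK3, city_grp=HL1 and month=Nov: avg_temp_c values are -5.1, 71.7, 2.1.
min(-5.1, 71.7, 2.1) = -5.1.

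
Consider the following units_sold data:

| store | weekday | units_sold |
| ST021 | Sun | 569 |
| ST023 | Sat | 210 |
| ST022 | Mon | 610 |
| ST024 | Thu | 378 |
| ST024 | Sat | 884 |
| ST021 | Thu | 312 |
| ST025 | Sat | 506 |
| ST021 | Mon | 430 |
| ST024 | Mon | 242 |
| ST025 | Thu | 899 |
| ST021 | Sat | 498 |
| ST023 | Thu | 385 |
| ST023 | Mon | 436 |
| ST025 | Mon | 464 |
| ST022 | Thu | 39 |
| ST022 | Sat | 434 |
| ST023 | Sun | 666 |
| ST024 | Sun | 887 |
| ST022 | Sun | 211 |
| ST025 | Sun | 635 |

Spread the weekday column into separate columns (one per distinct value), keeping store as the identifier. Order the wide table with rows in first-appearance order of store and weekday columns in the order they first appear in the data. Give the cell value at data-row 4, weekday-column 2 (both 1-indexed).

With rows in first-appearance order of store, row 4 is store=ST024. weekday columns in first-appearance order: Sun, Sat, Mon, Thu; column 2 is Sat.
Long rows with store=ST024, weekday=Sat: units_sold = 884.

884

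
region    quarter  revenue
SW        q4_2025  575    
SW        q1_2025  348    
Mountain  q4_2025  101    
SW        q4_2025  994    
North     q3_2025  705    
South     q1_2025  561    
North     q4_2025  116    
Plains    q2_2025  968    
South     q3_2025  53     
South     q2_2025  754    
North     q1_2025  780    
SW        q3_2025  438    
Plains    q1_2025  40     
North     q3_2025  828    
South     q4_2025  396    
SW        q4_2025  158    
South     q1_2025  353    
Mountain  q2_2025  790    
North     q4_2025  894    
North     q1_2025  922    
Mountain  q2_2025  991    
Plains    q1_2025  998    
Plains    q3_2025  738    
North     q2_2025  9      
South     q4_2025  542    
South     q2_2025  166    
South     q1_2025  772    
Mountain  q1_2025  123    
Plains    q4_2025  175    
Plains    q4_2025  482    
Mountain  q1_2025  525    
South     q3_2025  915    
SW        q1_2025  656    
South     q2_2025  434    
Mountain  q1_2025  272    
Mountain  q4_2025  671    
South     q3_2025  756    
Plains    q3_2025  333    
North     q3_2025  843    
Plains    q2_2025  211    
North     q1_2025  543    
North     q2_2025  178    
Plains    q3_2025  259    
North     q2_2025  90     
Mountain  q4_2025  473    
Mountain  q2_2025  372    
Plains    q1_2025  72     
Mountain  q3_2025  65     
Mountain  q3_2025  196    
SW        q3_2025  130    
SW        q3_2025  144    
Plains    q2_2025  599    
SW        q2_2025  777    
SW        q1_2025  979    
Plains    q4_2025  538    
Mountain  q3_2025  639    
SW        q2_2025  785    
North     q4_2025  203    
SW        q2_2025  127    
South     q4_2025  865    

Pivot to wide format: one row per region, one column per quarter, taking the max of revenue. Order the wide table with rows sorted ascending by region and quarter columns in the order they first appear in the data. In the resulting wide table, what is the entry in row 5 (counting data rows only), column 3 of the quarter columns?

With rows sorted ascending by region, row 5 is region=South. quarter columns in first-appearance order: q4_2025, q1_2025, q3_2025, q2_2025; column 3 is q3_2025.
Long rows with region=South, quarter=q3_2025: max(53, 915, 756) = 915.

915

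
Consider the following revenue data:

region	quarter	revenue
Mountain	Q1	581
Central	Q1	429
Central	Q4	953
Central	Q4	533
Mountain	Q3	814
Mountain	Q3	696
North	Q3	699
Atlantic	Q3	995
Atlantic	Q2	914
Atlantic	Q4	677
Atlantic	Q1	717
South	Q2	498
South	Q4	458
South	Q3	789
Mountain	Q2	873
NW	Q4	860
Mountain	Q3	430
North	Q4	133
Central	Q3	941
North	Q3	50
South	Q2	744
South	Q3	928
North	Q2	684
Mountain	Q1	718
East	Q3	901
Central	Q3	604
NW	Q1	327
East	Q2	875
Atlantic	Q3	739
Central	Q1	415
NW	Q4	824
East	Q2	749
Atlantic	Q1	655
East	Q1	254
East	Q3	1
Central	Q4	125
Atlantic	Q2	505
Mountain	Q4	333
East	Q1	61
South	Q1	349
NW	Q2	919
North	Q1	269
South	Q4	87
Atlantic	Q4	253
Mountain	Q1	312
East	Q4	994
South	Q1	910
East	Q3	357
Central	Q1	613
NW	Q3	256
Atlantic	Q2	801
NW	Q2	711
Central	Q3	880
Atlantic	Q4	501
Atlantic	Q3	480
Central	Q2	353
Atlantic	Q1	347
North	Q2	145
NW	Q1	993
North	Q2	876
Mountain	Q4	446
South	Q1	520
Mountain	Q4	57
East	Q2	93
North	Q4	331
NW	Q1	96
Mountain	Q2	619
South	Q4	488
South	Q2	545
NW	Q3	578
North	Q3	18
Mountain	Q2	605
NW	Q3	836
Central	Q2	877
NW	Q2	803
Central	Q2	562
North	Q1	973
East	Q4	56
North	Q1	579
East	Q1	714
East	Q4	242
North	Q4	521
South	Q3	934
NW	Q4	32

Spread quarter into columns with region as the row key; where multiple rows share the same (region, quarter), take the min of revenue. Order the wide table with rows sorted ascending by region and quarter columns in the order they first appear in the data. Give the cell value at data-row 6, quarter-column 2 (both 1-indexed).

133

With rows sorted ascending by region, row 6 is region=North. quarter columns in first-appearance order: Q1, Q4, Q3, Q2; column 2 is Q4.
Long rows with region=North, quarter=Q4: min(133, 331, 521) = 133.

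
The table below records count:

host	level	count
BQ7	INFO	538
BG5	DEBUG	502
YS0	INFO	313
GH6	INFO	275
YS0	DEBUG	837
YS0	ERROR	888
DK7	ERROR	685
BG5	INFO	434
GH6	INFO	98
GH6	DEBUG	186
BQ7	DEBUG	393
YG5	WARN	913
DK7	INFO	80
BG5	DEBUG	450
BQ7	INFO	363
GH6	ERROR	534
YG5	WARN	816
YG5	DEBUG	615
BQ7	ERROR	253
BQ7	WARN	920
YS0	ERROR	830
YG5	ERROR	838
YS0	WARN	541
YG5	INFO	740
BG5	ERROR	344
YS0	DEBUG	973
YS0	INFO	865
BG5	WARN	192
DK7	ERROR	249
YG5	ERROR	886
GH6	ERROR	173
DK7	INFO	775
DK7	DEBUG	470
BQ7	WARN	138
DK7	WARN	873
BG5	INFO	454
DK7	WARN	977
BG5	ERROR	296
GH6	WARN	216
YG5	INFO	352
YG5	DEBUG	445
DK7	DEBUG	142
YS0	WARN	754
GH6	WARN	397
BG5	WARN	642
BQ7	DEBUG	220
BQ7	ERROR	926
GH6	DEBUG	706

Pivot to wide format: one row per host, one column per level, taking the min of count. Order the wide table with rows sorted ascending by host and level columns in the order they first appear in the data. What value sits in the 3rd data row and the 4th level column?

With rows sorted ascending by host, row 3 is host=DK7. level columns in first-appearance order: INFO, DEBUG, ERROR, WARN; column 4 is WARN.
Long rows with host=DK7, level=WARN: min(873, 977) = 873.

873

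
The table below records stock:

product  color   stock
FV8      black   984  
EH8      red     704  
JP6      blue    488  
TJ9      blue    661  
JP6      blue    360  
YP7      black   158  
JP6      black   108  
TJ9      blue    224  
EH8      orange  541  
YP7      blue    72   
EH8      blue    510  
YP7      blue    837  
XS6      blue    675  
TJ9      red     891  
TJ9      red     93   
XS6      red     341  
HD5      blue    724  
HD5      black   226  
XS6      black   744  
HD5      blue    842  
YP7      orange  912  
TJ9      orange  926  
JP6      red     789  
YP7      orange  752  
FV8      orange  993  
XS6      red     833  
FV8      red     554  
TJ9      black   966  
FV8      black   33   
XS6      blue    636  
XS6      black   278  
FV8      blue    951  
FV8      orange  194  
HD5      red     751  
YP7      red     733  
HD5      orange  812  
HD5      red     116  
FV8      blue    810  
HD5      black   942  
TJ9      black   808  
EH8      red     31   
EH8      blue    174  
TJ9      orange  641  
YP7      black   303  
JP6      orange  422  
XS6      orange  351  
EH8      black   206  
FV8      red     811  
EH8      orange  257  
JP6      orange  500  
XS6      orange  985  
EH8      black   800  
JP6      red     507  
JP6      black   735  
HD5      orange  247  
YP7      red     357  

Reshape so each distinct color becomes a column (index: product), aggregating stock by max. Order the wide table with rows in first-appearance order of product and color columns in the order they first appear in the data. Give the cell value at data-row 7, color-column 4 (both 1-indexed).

With rows in first-appearance order of product, row 7 is product=HD5. color columns in first-appearance order: black, red, blue, orange; column 4 is orange.
Long rows with product=HD5, color=orange: max(812, 247) = 812.

812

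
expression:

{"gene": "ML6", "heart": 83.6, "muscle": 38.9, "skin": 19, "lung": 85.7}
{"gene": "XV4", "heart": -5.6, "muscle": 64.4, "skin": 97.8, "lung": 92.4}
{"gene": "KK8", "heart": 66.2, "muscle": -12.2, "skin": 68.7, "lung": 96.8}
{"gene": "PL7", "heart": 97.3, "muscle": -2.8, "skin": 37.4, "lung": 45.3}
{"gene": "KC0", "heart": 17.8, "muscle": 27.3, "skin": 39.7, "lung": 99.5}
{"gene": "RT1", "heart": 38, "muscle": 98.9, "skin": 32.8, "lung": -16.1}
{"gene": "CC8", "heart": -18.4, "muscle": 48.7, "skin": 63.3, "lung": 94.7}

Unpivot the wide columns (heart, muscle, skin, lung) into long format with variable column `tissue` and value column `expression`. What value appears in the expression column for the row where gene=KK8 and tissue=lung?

Unpivoting turns each (gene, wide-column) pair into one long row.
The wide cell at row KK8, column lung holds 96.8, so the long row (KK8, lung) has expression=96.8.

96.8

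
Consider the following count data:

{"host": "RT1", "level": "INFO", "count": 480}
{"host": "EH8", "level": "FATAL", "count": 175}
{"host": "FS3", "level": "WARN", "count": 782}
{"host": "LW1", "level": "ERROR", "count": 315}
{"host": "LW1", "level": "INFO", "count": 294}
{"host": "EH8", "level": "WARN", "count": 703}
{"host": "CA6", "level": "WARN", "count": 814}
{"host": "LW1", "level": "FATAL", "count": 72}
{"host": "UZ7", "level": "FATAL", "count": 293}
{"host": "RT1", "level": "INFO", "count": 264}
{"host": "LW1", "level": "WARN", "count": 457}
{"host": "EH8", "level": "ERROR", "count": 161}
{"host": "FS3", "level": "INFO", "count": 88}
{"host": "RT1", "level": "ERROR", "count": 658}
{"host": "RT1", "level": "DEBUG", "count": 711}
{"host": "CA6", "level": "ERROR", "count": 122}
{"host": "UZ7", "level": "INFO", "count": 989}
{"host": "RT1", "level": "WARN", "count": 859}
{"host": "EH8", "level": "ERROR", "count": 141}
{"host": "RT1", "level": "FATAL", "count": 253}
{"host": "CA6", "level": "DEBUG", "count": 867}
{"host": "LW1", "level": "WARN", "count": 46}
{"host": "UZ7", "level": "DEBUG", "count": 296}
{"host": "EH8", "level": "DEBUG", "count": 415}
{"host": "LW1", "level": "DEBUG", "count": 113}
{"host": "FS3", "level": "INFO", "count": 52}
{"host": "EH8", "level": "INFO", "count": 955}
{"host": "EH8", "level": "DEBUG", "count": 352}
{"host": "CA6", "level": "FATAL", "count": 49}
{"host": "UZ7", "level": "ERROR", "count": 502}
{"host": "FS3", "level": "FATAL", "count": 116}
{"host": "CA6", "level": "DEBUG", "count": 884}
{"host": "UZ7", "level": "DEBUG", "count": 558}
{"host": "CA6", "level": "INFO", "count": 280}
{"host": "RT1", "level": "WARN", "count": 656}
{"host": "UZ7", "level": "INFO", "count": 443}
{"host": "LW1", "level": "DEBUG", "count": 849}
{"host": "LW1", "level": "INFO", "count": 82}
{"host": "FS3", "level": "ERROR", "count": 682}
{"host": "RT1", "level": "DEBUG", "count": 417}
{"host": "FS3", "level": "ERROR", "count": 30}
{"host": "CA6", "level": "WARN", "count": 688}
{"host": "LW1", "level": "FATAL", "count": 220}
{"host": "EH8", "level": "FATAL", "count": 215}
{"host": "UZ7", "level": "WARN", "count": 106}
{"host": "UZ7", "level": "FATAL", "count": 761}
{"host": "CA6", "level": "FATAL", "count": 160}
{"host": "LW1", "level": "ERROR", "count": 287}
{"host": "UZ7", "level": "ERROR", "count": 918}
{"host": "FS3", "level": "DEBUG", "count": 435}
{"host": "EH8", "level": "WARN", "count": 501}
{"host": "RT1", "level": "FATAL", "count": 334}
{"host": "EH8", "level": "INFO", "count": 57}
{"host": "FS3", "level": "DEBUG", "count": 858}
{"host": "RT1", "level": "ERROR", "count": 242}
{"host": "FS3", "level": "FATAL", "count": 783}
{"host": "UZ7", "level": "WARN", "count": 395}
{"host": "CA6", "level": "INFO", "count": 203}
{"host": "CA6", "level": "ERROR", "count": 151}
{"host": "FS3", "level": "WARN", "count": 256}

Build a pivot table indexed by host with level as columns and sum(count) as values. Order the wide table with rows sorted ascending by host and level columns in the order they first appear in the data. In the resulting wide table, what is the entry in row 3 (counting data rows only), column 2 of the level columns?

With rows sorted ascending by host, row 3 is host=FS3. level columns in first-appearance order: INFO, FATAL, WARN, ERROR, DEBUG; column 2 is FATAL.
Long rows with host=FS3, level=FATAL: 116 + 783 = 899.

899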